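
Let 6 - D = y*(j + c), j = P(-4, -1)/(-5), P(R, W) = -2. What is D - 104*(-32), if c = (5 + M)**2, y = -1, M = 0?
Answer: 16797/5 ≈ 3359.4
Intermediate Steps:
j = 2/5 (j = -2/(-5) = -2*(-1/5) = 2/5 ≈ 0.40000)
c = 25 (c = (5 + 0)**2 = 5**2 = 25)
D = 157/5 (D = 6 - (-1)*(2/5 + 25) = 6 - (-1)*127/5 = 6 - 1*(-127/5) = 6 + 127/5 = 157/5 ≈ 31.400)
D - 104*(-32) = 157/5 - 104*(-32) = 157/5 + 3328 = 16797/5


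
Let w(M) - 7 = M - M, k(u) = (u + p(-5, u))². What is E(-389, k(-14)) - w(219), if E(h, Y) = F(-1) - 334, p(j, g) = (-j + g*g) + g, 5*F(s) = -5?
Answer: -342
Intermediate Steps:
F(s) = -1 (F(s) = (⅕)*(-5) = -1)
p(j, g) = g + g² - j (p(j, g) = (-j + g²) + g = (g² - j) + g = g + g² - j)
k(u) = (5 + u² + 2*u)² (k(u) = (u + (u + u² - 1*(-5)))² = (u + (u + u² + 5))² = (u + (5 + u + u²))² = (5 + u² + 2*u)²)
w(M) = 7 (w(M) = 7 + (M - M) = 7 + 0 = 7)
E(h, Y) = -335 (E(h, Y) = -1 - 334 = -335)
E(-389, k(-14)) - w(219) = -335 - 1*7 = -335 - 7 = -342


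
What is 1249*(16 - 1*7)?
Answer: 11241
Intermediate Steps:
1249*(16 - 1*7) = 1249*(16 - 7) = 1249*9 = 11241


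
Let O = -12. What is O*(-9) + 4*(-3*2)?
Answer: 84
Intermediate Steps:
O*(-9) + 4*(-3*2) = -12*(-9) + 4*(-3*2) = 108 + 4*(-6) = 108 - 24 = 84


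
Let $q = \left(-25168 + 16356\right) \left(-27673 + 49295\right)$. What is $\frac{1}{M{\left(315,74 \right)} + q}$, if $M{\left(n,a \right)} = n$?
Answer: $- \frac{1}{190532749} \approx -5.2484 \cdot 10^{-9}$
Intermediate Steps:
$q = -190533064$ ($q = \left(-8812\right) 21622 = -190533064$)
$\frac{1}{M{\left(315,74 \right)} + q} = \frac{1}{315 - 190533064} = \frac{1}{-190532749} = - \frac{1}{190532749}$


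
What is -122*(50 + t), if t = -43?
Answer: -854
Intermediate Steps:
-122*(50 + t) = -122*(50 - 43) = -122*7 = -854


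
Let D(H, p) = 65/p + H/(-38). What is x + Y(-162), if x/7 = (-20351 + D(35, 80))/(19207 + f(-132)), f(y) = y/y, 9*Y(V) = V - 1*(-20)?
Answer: -174133625/7507584 ≈ -23.194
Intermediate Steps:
D(H, p) = 65/p - H/38 (D(H, p) = 65/p + H*(-1/38) = 65/p - H/38)
Y(V) = 20/9 + V/9 (Y(V) = (V - 1*(-20))/9 = (V + 20)/9 = (20 + V)/9 = 20/9 + V/9)
f(y) = 1
x = -6186737/834176 (x = 7*((-20351 + (65/80 - 1/38*35))/(19207 + 1)) = 7*((-20351 + (65*(1/80) - 35/38))/19208) = 7*((-20351 + (13/16 - 35/38))*(1/19208)) = 7*((-20351 - 33/304)*(1/19208)) = 7*(-6186737/304*1/19208) = 7*(-6186737/5839232) = -6186737/834176 ≈ -7.4166)
x + Y(-162) = -6186737/834176 + (20/9 + (1/9)*(-162)) = -6186737/834176 + (20/9 - 18) = -6186737/834176 - 142/9 = -174133625/7507584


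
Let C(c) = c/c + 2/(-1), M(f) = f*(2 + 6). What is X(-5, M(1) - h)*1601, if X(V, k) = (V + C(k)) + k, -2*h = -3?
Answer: 1601/2 ≈ 800.50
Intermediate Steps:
h = 3/2 (h = -½*(-3) = 3/2 ≈ 1.5000)
M(f) = 8*f (M(f) = f*8 = 8*f)
C(c) = -1 (C(c) = 1 + 2*(-1) = 1 - 2 = -1)
X(V, k) = -1 + V + k (X(V, k) = (V - 1) + k = (-1 + V) + k = -1 + V + k)
X(-5, M(1) - h)*1601 = (-1 - 5 + (8*1 - 1*3/2))*1601 = (-1 - 5 + (8 - 3/2))*1601 = (-1 - 5 + 13/2)*1601 = (½)*1601 = 1601/2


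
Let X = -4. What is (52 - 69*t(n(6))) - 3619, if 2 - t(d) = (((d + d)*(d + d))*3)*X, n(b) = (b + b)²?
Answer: -68681337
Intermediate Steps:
n(b) = 4*b² (n(b) = (2*b)² = 4*b²)
t(d) = 2 + 48*d² (t(d) = 2 - ((d + d)*(d + d))*3*(-4) = 2 - ((2*d)*(2*d))*3*(-4) = 2 - (4*d²)*3*(-4) = 2 - 12*d²*(-4) = 2 - (-48)*d² = 2 + 48*d²)
(52 - 69*t(n(6))) - 3619 = (52 - 69*(2 + 48*(4*6²)²)) - 3619 = (52 - 69*(2 + 48*(4*36)²)) - 3619 = (52 - 69*(2 + 48*144²)) - 3619 = (52 - 69*(2 + 48*20736)) - 3619 = (52 - 69*(2 + 995328)) - 3619 = (52 - 69*995330) - 3619 = (52 - 68677770) - 3619 = -68677718 - 3619 = -68681337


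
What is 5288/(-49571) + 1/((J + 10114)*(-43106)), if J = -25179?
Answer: -3433984264749/32191005379190 ≈ -0.10668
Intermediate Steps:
5288/(-49571) + 1/((J + 10114)*(-43106)) = 5288/(-49571) + 1/((-25179 + 10114)*(-43106)) = 5288*(-1/49571) - 1/43106/(-15065) = -5288/49571 - 1/15065*(-1/43106) = -5288/49571 + 1/649391890 = -3433984264749/32191005379190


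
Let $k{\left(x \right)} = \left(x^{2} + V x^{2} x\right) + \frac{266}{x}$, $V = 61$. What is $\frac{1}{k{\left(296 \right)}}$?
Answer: $\frac{148}{234148152709} \approx 6.3208 \cdot 10^{-10}$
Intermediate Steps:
$k{\left(x \right)} = x^{2} + 61 x^{3} + \frac{266}{x}$ ($k{\left(x \right)} = \left(x^{2} + 61 x^{2} x\right) + \frac{266}{x} = \left(x^{2} + 61 x^{3}\right) + \frac{266}{x} = x^{2} + 61 x^{3} + \frac{266}{x}$)
$\frac{1}{k{\left(296 \right)}} = \frac{1}{\frac{1}{296} \left(266 + 296^{3} \left(1 + 61 \cdot 296\right)\right)} = \frac{1}{\frac{1}{296} \left(266 + 25934336 \left(1 + 18056\right)\right)} = \frac{1}{\frac{1}{296} \left(266 + 25934336 \cdot 18057\right)} = \frac{1}{\frac{1}{296} \left(266 + 468296305152\right)} = \frac{1}{\frac{1}{296} \cdot 468296305418} = \frac{1}{\frac{234148152709}{148}} = \frac{148}{234148152709}$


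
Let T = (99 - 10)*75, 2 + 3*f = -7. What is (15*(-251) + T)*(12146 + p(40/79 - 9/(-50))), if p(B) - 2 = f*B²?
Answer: 55149482338167/1560250 ≈ 3.5347e+7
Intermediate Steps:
f = -3 (f = -⅔ + (⅓)*(-7) = -⅔ - 7/3 = -3)
T = 6675 (T = 89*75 = 6675)
p(B) = 2 - 3*B²
(15*(-251) + T)*(12146 + p(40/79 - 9/(-50))) = (15*(-251) + 6675)*(12146 + (2 - 3*(40/79 - 9/(-50))²)) = (-3765 + 6675)*(12146 + (2 - 3*(40*(1/79) - 9*(-1/50))²)) = 2910*(12146 + (2 - 3*(40/79 + 9/50)²)) = 2910*(12146 + (2 - 3*(2711/3950)²)) = 2910*(12146 + (2 - 3*7349521/15602500)) = 2910*(12146 + (2 - 22048563/15602500)) = 2910*(12146 + 9156437/15602500) = 2910*(189517121437/15602500) = 55149482338167/1560250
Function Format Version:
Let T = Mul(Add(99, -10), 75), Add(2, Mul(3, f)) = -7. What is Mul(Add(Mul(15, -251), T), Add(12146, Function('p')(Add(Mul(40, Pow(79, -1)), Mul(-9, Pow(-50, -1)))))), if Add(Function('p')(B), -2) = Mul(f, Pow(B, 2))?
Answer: Rational(55149482338167, 1560250) ≈ 3.5347e+7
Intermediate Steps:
f = -3 (f = Add(Rational(-2, 3), Mul(Rational(1, 3), -7)) = Add(Rational(-2, 3), Rational(-7, 3)) = -3)
T = 6675 (T = Mul(89, 75) = 6675)
Function('p')(B) = Add(2, Mul(-3, Pow(B, 2)))
Mul(Add(Mul(15, -251), T), Add(12146, Function('p')(Add(Mul(40, Pow(79, -1)), Mul(-9, Pow(-50, -1)))))) = Mul(Add(Mul(15, -251), 6675), Add(12146, Add(2, Mul(-3, Pow(Add(Mul(40, Pow(79, -1)), Mul(-9, Pow(-50, -1))), 2))))) = Mul(Add(-3765, 6675), Add(12146, Add(2, Mul(-3, Pow(Add(Mul(40, Rational(1, 79)), Mul(-9, Rational(-1, 50))), 2))))) = Mul(2910, Add(12146, Add(2, Mul(-3, Pow(Add(Rational(40, 79), Rational(9, 50)), 2))))) = Mul(2910, Add(12146, Add(2, Mul(-3, Pow(Rational(2711, 3950), 2))))) = Mul(2910, Add(12146, Add(2, Mul(-3, Rational(7349521, 15602500))))) = Mul(2910, Add(12146, Add(2, Rational(-22048563, 15602500)))) = Mul(2910, Add(12146, Rational(9156437, 15602500))) = Mul(2910, Rational(189517121437, 15602500)) = Rational(55149482338167, 1560250)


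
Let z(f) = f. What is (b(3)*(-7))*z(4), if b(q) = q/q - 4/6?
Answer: -28/3 ≈ -9.3333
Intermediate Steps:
b(q) = ⅓ (b(q) = 1 - 4*⅙ = 1 - ⅔ = ⅓)
(b(3)*(-7))*z(4) = ((⅓)*(-7))*4 = -7/3*4 = -28/3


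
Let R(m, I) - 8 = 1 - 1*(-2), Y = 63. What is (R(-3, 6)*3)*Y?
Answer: 2079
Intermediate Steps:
R(m, I) = 11 (R(m, I) = 8 + (1 - 1*(-2)) = 8 + (1 + 2) = 8 + 3 = 11)
(R(-3, 6)*3)*Y = (11*3)*63 = 33*63 = 2079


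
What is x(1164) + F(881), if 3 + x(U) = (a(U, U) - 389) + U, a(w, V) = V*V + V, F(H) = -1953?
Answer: 1354879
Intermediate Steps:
a(w, V) = V + V**2 (a(w, V) = V**2 + V = V + V**2)
x(U) = -392 + U + U*(1 + U) (x(U) = -3 + ((U*(1 + U) - 389) + U) = -3 + ((-389 + U*(1 + U)) + U) = -3 + (-389 + U + U*(1 + U)) = -392 + U + U*(1 + U))
x(1164) + F(881) = (-392 + 1164 + 1164*(1 + 1164)) - 1953 = (-392 + 1164 + 1164*1165) - 1953 = (-392 + 1164 + 1356060) - 1953 = 1356832 - 1953 = 1354879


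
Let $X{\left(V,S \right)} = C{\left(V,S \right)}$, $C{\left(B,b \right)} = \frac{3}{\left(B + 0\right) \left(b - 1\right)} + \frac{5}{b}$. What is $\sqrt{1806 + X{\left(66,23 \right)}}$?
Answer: $\frac{\sqrt{462457205}}{506} \approx 42.5$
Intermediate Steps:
$C{\left(B,b \right)} = \frac{5}{b} + \frac{3}{B \left(-1 + b\right)}$ ($C{\left(B,b \right)} = \frac{3}{B \left(-1 + b\right)} + \frac{5}{b} = \frac{5}{b} + \frac{3}{B \left(-1 + b\right)}$)
$X{\left(V,S \right)} = \frac{- 5 V + 3 S + 5 S V}{S V \left(-1 + S\right)}$ ($X{\left(V,S \right)} = \frac{- 5 V + 3 S + 5 V S}{V S \left(-1 + S\right)} = \frac{- 5 V + 3 S + 5 S V}{V S \left(-1 + S\right)} = \frac{- 5 V + 3 S + 5 S V}{S V \left(-1 + S\right)}$)
$\sqrt{1806 + X{\left(66,23 \right)}} = \sqrt{1806 + \frac{\left(-5\right) 66 + 3 \cdot 23 + 5 \cdot 23 \cdot 66}{23 \cdot 66 \left(-1 + 23\right)}} = \sqrt{1806 + \frac{1}{23} \cdot \frac{1}{66} \cdot \frac{1}{22} \left(-330 + 69 + 7590\right)} = \sqrt{1806 + \frac{1}{23} \cdot \frac{1}{66} \cdot \frac{1}{22} \cdot 7329} = \sqrt{1806 + \frac{2443}{11132}} = \sqrt{\frac{20106835}{11132}} = \frac{\sqrt{462457205}}{506}$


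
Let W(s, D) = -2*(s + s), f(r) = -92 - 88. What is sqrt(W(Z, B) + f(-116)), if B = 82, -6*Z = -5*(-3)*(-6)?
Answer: 4*I*sqrt(15) ≈ 15.492*I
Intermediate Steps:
f(r) = -180
Z = 15 (Z = -(-5*(-3))*(-6)/6 = -5*(-6)/2 = -1/6*(-90) = 15)
W(s, D) = -4*s
sqrt(W(Z, B) + f(-116)) = sqrt(-4*15 - 180) = sqrt(-60 - 180) = sqrt(-240) = 4*I*sqrt(15)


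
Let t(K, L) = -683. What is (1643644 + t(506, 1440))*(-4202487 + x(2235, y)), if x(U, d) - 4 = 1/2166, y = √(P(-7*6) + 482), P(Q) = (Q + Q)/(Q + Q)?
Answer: -14955180944262097/2166 ≈ -6.9045e+12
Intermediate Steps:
P(Q) = 1 (P(Q) = (2*Q)/((2*Q)) = (2*Q)*(1/(2*Q)) = 1)
y = √483 (y = √(1 + 482) = √483 ≈ 21.977)
x(U, d) = 8665/2166 (x(U, d) = 4 + 1/2166 = 8665/2166)
(1643644 + t(506, 1440))*(-4202487 + x(2235, y)) = (1643644 - 683)*(-4202487 + 8665/2166) = 1642961*(-9102578177/2166) = -14955180944262097/2166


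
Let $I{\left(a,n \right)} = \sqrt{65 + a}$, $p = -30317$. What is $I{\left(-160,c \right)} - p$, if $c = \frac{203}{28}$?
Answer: $30317 + i \sqrt{95} \approx 30317.0 + 9.7468 i$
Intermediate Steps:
$c = \frac{29}{4}$ ($c = 203 \cdot \frac{1}{28} = \frac{29}{4} \approx 7.25$)
$I{\left(-160,c \right)} - p = \sqrt{65 - 160} - -30317 = \sqrt{-95} + 30317 = i \sqrt{95} + 30317 = 30317 + i \sqrt{95}$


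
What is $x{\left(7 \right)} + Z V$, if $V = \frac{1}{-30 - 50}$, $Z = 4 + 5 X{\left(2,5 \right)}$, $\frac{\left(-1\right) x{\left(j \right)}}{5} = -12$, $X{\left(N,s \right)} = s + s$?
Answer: $\frac{2373}{40} \approx 59.325$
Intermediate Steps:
$X{\left(N,s \right)} = 2 s$
$x{\left(j \right)} = 60$ ($x{\left(j \right)} = \left(-5\right) \left(-12\right) = 60$)
$Z = 54$ ($Z = 4 + 5 \cdot 2 \cdot 5 = 4 + 5 \cdot 10 = 4 + 50 = 54$)
$V = - \frac{1}{80}$ ($V = \frac{1}{-80} = - \frac{1}{80} \approx -0.0125$)
$x{\left(7 \right)} + Z V = 60 + 54 \left(- \frac{1}{80}\right) = 60 - \frac{27}{40} = \frac{2373}{40}$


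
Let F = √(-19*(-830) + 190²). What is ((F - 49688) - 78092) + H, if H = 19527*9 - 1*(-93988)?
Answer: 141951 + √51870 ≈ 1.4218e+5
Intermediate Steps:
H = 269731 (H = 175743 + 93988 = 269731)
F = √51870 (F = √(15770 + 36100) = √51870 ≈ 227.75)
((F - 49688) - 78092) + H = ((√51870 - 49688) - 78092) + 269731 = ((-49688 + √51870) - 78092) + 269731 = (-127780 + √51870) + 269731 = 141951 + √51870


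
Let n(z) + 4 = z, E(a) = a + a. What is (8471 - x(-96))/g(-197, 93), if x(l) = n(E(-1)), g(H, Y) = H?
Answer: -8477/197 ≈ -43.030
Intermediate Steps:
E(a) = 2*a
n(z) = -4 + z
x(l) = -6 (x(l) = -4 + 2*(-1) = -4 - 2 = -6)
(8471 - x(-96))/g(-197, 93) = (8471 - 1*(-6))/(-197) = (8471 + 6)*(-1/197) = 8477*(-1/197) = -8477/197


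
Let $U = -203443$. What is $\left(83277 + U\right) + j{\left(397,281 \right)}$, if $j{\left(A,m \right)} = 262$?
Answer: $-119904$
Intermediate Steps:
$\left(83277 + U\right) + j{\left(397,281 \right)} = \left(83277 - 203443\right) + 262 = -120166 + 262 = -119904$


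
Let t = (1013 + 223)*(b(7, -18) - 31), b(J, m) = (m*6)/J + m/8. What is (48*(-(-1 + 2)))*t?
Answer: 20216016/7 ≈ 2.8880e+6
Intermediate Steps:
b(J, m) = m/8 + 6*m/J (b(J, m) = (6*m)/J + m*(⅛) = 6*m/J + m/8 = m/8 + 6*m/J)
t = -421167/7 (t = (1013 + 223)*((⅛)*(-18)*(48 + 7)/7 - 31) = 1236*((⅛)*(-18)*(⅐)*55 - 31) = 1236*(-495/28 - 31) = 1236*(-1363/28) = -421167/7 ≈ -60167.)
(48*(-(-1 + 2)))*t = (48*(-(-1 + 2)))*(-421167/7) = (48*(-1*1))*(-421167/7) = (48*(-1))*(-421167/7) = -48*(-421167/7) = 20216016/7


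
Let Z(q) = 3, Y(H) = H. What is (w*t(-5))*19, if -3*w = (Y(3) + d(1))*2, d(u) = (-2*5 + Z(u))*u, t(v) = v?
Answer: -760/3 ≈ -253.33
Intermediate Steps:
d(u) = -7*u (d(u) = (-2*5 + 3)*u = (-10 + 3)*u = -7*u)
w = 8/3 (w = -(3 - 7*1)*2/3 = -(3 - 7)*2/3 = -(-4)*2/3 = -⅓*(-8) = 8/3 ≈ 2.6667)
(w*t(-5))*19 = ((8/3)*(-5))*19 = -40/3*19 = -760/3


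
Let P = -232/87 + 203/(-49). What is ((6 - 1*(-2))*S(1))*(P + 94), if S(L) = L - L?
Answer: 0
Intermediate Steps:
P = -143/21 (P = -232*1/87 + 203*(-1/49) = -8/3 - 29/7 = -143/21 ≈ -6.8095)
S(L) = 0
((6 - 1*(-2))*S(1))*(P + 94) = ((6 - 1*(-2))*0)*(-143/21 + 94) = ((6 + 2)*0)*(1831/21) = (8*0)*(1831/21) = 0*(1831/21) = 0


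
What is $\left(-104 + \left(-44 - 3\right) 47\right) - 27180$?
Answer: $-29493$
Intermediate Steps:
$\left(-104 + \left(-44 - 3\right) 47\right) - 27180 = \left(-104 - 2209\right) - 27180 = -2313 - 27180 = -29493$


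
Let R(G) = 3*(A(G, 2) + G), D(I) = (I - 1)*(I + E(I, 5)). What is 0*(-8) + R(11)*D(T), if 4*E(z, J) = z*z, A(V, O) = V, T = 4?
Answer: 1584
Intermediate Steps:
E(z, J) = z²/4 (E(z, J) = (z*z)/4 = z²/4)
D(I) = (-1 + I)*(I + I²/4) (D(I) = (I - 1)*(I + I²/4) = (-1 + I)*(I + I²/4))
R(G) = 6*G (R(G) = 3*(G + G) = 3*(2*G) = 6*G)
0*(-8) + R(11)*D(T) = 0*(-8) + (6*11)*((¼)*4*(-4 + 4² + 3*4)) = 0 + 66*((¼)*4*(-4 + 16 + 12)) = 0 + 66*((¼)*4*24) = 0 + 66*24 = 0 + 1584 = 1584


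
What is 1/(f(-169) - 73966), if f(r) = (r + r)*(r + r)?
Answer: 1/40278 ≈ 2.4827e-5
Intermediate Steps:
f(r) = 4*r² (f(r) = (2*r)*(2*r) = 4*r²)
1/(f(-169) - 73966) = 1/(4*(-169)² - 73966) = 1/(4*28561 - 73966) = 1/(114244 - 73966) = 1/40278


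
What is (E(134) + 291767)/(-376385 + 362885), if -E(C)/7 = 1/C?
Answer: -13032257/603000 ≈ -21.612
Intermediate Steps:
E(C) = -7/C
(E(134) + 291767)/(-376385 + 362885) = (-7/134 + 291767)/(-376385 + 362885) = (-7*1/134 + 291767)/(-13500) = (-7/134 + 291767)*(-1/13500) = (39096771/134)*(-1/13500) = -13032257/603000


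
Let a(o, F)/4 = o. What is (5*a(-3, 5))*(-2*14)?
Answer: 1680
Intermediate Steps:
a(o, F) = 4*o
(5*a(-3, 5))*(-2*14) = (5*(4*(-3)))*(-2*14) = (5*(-12))*(-28) = -60*(-28) = 1680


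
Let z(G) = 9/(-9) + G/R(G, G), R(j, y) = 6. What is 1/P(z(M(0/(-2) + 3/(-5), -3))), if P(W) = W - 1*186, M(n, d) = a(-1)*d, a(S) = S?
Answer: -2/373 ≈ -0.0053619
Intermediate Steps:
M(n, d) = -d
z(G) = -1 + G/6 (z(G) = 9/(-9) + G/6 = 9*(-1/9) + G*(1/6) = -1 + G/6)
P(W) = -186 + W (P(W) = W - 186 = -186 + W)
1/P(z(M(0/(-2) + 3/(-5), -3))) = 1/(-186 + (-1 + (-1*(-3))/6)) = 1/(-186 + (-1 + (1/6)*3)) = 1/(-186 + (-1 + 1/2)) = 1/(-186 - 1/2) = 1/(-373/2) = -2/373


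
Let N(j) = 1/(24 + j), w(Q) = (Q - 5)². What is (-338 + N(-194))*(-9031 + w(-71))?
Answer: 37407111/34 ≈ 1.1002e+6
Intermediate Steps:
w(Q) = (-5 + Q)²
(-338 + N(-194))*(-9031 + w(-71)) = (-338 + 1/(24 - 194))*(-9031 + (-5 - 71)²) = (-338 + 1/(-170))*(-9031 + (-76)²) = (-338 - 1/170)*(-9031 + 5776) = -57461/170*(-3255) = 37407111/34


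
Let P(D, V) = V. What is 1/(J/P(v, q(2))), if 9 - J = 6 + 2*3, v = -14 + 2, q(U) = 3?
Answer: -1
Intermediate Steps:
v = -12
J = -3 (J = 9 - (6 + 2*3) = 9 - (6 + 6) = 9 - 1*12 = 9 - 12 = -3)
1/(J/P(v, q(2))) = 1/(-3/3) = 1/(-3*⅓) = 1/(-1) = -1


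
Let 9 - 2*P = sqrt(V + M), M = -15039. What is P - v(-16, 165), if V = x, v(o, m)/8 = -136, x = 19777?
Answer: 2185/2 - sqrt(4738)/2 ≈ 1058.1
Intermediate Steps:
v(o, m) = -1088 (v(o, m) = 8*(-136) = -1088)
V = 19777
P = 9/2 - sqrt(4738)/2 (P = 9/2 - sqrt(19777 - 15039)/2 = 9/2 - sqrt(4738)/2 ≈ -29.917)
P - v(-16, 165) = (9/2 - sqrt(4738)/2) - 1*(-1088) = (9/2 - sqrt(4738)/2) + 1088 = 2185/2 - sqrt(4738)/2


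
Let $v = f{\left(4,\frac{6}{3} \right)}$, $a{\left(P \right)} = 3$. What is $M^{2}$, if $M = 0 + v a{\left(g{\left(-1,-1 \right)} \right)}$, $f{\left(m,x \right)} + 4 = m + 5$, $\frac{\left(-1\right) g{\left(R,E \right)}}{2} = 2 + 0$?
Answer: $225$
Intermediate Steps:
$g{\left(R,E \right)} = -4$ ($g{\left(R,E \right)} = - 2 \left(2 + 0\right) = \left(-2\right) 2 = -4$)
$f{\left(m,x \right)} = 1 + m$ ($f{\left(m,x \right)} = -4 + \left(m + 5\right) = -4 + \left(5 + m\right) = 1 + m$)
$v = 5$ ($v = 1 + 4 = 5$)
$M = 15$ ($M = 0 + 5 \cdot 3 = 0 + 15 = 15$)
$M^{2} = 15^{2} = 225$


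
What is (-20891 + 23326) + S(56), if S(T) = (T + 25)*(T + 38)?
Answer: 10049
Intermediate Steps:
S(T) = (25 + T)*(38 + T)
(-20891 + 23326) + S(56) = (-20891 + 23326) + (950 + 56**2 + 63*56) = 2435 + (950 + 3136 + 3528) = 2435 + 7614 = 10049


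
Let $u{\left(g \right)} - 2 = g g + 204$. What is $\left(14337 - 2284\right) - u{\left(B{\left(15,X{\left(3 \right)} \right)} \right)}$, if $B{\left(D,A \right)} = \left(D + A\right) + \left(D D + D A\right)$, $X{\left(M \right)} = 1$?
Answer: $-53689$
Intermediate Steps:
$B{\left(D,A \right)} = A + D + D^{2} + A D$ ($B{\left(D,A \right)} = \left(A + D\right) + \left(D^{2} + A D\right) = A + D + D^{2} + A D$)
$u{\left(g \right)} = 206 + g^{2}$ ($u{\left(g \right)} = 2 + \left(g g + 204\right) = 2 + \left(g^{2} + 204\right) = 2 + \left(204 + g^{2}\right) = 206 + g^{2}$)
$\left(14337 - 2284\right) - u{\left(B{\left(15,X{\left(3 \right)} \right)} \right)} = \left(14337 - 2284\right) - \left(206 + \left(1 + 15 + 15^{2} + 1 \cdot 15\right)^{2}\right) = 12053 - \left(206 + \left(1 + 15 + 225 + 15\right)^{2}\right) = 12053 - \left(206 + 256^{2}\right) = 12053 - \left(206 + 65536\right) = 12053 - 65742 = -53689$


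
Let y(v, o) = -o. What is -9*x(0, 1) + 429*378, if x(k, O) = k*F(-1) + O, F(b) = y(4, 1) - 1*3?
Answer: 162153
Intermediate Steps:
F(b) = -4 (F(b) = -1*1 - 1*3 = -1 - 3 = -4)
x(k, O) = O - 4*k (x(k, O) = k*(-4) + O = -4*k + O = O - 4*k)
-9*x(0, 1) + 429*378 = -9*(1 - 4*0) + 429*378 = -9*(1 + 0) + 162162 = -9*1 + 162162 = -9 + 162162 = 162153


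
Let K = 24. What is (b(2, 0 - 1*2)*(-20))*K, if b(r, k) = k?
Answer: 960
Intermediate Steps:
(b(2, 0 - 1*2)*(-20))*K = ((0 - 1*2)*(-20))*24 = ((0 - 2)*(-20))*24 = -2*(-20)*24 = 40*24 = 960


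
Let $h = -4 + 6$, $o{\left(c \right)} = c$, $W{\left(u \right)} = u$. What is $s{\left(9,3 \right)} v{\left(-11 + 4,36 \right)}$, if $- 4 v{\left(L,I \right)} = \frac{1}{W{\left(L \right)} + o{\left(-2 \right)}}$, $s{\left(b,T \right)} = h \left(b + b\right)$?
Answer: $1$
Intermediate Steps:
$h = 2$
$s{\left(b,T \right)} = 4 b$ ($s{\left(b,T \right)} = 2 \left(b + b\right) = 2 \cdot 2 b = 4 b$)
$v{\left(L,I \right)} = - \frac{1}{4 \left(-2 + L\right)}$ ($v{\left(L,I \right)} = - \frac{1}{4 \left(L - 2\right)} = - \frac{1}{4 \left(-2 + L\right)}$)
$s{\left(9,3 \right)} v{\left(-11 + 4,36 \right)} = 4 \cdot 9 \left(- \frac{1}{-8 + 4 \left(-11 + 4\right)}\right) = 36 \left(- \frac{1}{-8 + 4 \left(-7\right)}\right) = 36 \left(- \frac{1}{-8 - 28}\right) = 36 \left(- \frac{1}{-36}\right) = 36 \left(\left(-1\right) \left(- \frac{1}{36}\right)\right) = 36 \cdot \frac{1}{36} = 1$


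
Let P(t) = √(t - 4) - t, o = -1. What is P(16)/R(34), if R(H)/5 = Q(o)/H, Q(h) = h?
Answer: 544/5 - 68*√3/5 ≈ 85.244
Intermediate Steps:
P(t) = √(-4 + t) - t
R(H) = -5/H (R(H) = 5*(-1/H) = -5/H)
P(16)/R(34) = (√(-4 + 16) - 1*16)/((-5/34)) = (√12 - 16)/((-5*1/34)) = (2*√3 - 16)/(-5/34) = (-16 + 2*√3)*(-34/5) = 544/5 - 68*√3/5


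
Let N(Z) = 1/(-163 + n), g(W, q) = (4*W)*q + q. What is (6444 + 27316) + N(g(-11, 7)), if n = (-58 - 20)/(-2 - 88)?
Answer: 82104305/2432 ≈ 33760.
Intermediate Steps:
n = 13/15 (n = -78/(-90) = -78*(-1/90) = 13/15 ≈ 0.86667)
g(W, q) = q + 4*W*q (g(W, q) = 4*W*q + q = q + 4*W*q)
N(Z) = -15/2432 (N(Z) = 1/(-163 + 13/15) = 1/(-2432/15) = -15/2432)
(6444 + 27316) + N(g(-11, 7)) = (6444 + 27316) - 15/2432 = 33760 - 15/2432 = 82104305/2432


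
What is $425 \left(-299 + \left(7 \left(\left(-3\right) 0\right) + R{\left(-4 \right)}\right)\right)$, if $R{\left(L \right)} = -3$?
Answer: $-128350$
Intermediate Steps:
$425 \left(-299 + \left(7 \left(\left(-3\right) 0\right) + R{\left(-4 \right)}\right)\right) = 425 \left(-299 - \left(3 - 7 \left(\left(-3\right) 0\right)\right)\right) = 425 \left(-299 + \left(7 \cdot 0 - 3\right)\right) = 425 \left(-299 + \left(0 - 3\right)\right) = 425 \left(-299 - 3\right) = 425 \left(-302\right) = -128350$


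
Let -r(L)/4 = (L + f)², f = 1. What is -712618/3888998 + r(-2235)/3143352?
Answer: -4992260601593/764030602581 ≈ -6.5341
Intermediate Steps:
r(L) = -4*(1 + L)² (r(L) = -4*(L + 1)² = -4*(1 + L)²)
-712618/3888998 + r(-2235)/3143352 = -712618/3888998 - 4*(1 - 2235)²/3143352 = -712618*1/3888998 - 4*(-2234)²*(1/3143352) = -356309/1944499 - 4*4990756*(1/3143352) = -356309/1944499 - 19963024*1/3143352 = -356309/1944499 - 2495378/392919 = -4992260601593/764030602581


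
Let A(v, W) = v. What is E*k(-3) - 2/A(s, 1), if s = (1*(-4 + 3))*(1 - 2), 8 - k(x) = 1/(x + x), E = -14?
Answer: -349/3 ≈ -116.33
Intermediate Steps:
k(x) = 8 - 1/(2*x) (k(x) = 8 - 1/(x + x) = 8 - 1/(2*x))
s = 1 (s = (1*(-1))*(-1) = -1*(-1) = 1)
E*k(-3) - 2/A(s, 1) = -14*(8 - ½/(-3)) - 2/1 = -14*(8 - ½*(-⅓)) - 2*1 = -14*(8 + ⅙) - 2 = -14*49/6 - 2 = -343/3 - 2 = -349/3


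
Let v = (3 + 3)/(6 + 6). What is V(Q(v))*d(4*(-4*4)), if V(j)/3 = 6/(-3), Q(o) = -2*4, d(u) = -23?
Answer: 138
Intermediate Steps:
v = ½ (v = 6/12 = 6*(1/12) = ½ ≈ 0.50000)
Q(o) = -8
V(j) = -6 (V(j) = 3*(6/(-3)) = 3*(6*(-⅓)) = 3*(-2) = -6)
V(Q(v))*d(4*(-4*4)) = -6*(-23) = 138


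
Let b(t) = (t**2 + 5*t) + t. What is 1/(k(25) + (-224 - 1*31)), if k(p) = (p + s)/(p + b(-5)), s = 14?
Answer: -20/5061 ≈ -0.0039518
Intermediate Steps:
b(t) = t**2 + 6*t
k(p) = (14 + p)/(-5 + p) (k(p) = (p + 14)/(p - 5*(6 - 5)) = (14 + p)/(p - 5*1) = (14 + p)/(p - 5) = (14 + p)/(-5 + p))
1/(k(25) + (-224 - 1*31)) = 1/((14 + 25)/(-5 + 25) + (-224 - 1*31)) = 1/(39/20 + (-224 - 31)) = 1/((1/20)*39 - 255) = 1/(39/20 - 255) = 1/(-5061/20) = -20/5061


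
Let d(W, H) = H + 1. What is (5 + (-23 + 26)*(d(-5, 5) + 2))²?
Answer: 841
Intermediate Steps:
d(W, H) = 1 + H
(5 + (-23 + 26)*(d(-5, 5) + 2))² = (5 + (-23 + 26)*((1 + 5) + 2))² = (5 + 3*(6 + 2))² = (5 + 3*8)² = (5 + 24)² = 29² = 841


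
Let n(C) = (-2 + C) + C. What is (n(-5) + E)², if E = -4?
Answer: 256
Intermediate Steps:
n(C) = -2 + 2*C
(n(-5) + E)² = ((-2 + 2*(-5)) - 4)² = ((-2 - 10) - 4)² = (-12 - 4)² = (-16)² = 256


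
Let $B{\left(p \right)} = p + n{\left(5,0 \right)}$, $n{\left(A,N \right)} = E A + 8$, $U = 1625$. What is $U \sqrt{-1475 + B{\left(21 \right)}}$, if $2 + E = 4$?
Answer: $3250 i \sqrt{359} \approx 61579.0 i$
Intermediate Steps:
$E = 2$ ($E = -2 + 4 = 2$)
$n{\left(A,N \right)} = 8 + 2 A$ ($n{\left(A,N \right)} = 2 A + 8 = 8 + 2 A$)
$B{\left(p \right)} = 18 + p$ ($B{\left(p \right)} = p + \left(8 + 2 \cdot 5\right) = p + \left(8 + 10\right) = p + 18 = 18 + p$)
$U \sqrt{-1475 + B{\left(21 \right)}} = 1625 \sqrt{-1475 + \left(18 + 21\right)} = 1625 \sqrt{-1475 + 39} = 1625 \sqrt{-1436} = 1625 \cdot 2 i \sqrt{359} = 3250 i \sqrt{359}$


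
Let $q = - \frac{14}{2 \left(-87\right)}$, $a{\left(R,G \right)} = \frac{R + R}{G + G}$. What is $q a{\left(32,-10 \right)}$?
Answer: $- \frac{112}{435} \approx -0.25747$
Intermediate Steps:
$a{\left(R,G \right)} = \frac{R}{G}$ ($a{\left(R,G \right)} = \frac{2 R}{2 G} = 2 R \frac{1}{2 G} = \frac{R}{G}$)
$q = \frac{7}{87}$ ($q = - \frac{14}{-174} = \left(-14\right) \left(- \frac{1}{174}\right) = \frac{7}{87} \approx 0.08046$)
$q a{\left(32,-10 \right)} = \frac{7 \frac{32}{-10}}{87} = \frac{7 \cdot 32 \left(- \frac{1}{10}\right)}{87} = \frac{7}{87} \left(- \frac{16}{5}\right) = - \frac{112}{435}$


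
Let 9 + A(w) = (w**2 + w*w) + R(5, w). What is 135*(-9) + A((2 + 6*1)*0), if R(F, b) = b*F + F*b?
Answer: -1224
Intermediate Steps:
R(F, b) = 2*F*b (R(F, b) = F*b + F*b = 2*F*b)
A(w) = -9 + 2*w**2 + 10*w (A(w) = -9 + ((w**2 + w*w) + 2*5*w) = -9 + ((w**2 + w**2) + 10*w) = -9 + (2*w**2 + 10*w) = -9 + 2*w**2 + 10*w)
135*(-9) + A((2 + 6*1)*0) = 135*(-9) + (-9 + 2*((2 + 6*1)*0)**2 + 10*((2 + 6*1)*0)) = -1215 + (-9 + 2*((2 + 6)*0)**2 + 10*((2 + 6)*0)) = -1215 + (-9 + 2*(8*0)**2 + 10*(8*0)) = -1215 + (-9 + 2*0**2 + 10*0) = -1215 + (-9 + 2*0 + 0) = -1215 + (-9 + 0 + 0) = -1215 - 9 = -1224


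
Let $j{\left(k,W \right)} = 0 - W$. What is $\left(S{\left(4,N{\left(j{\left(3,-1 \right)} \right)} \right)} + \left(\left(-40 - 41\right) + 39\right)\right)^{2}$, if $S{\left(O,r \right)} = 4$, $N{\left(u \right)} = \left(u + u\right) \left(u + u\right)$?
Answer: $1444$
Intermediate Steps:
$j{\left(k,W \right)} = - W$
$N{\left(u \right)} = 4 u^{2}$ ($N{\left(u \right)} = 2 u 2 u = 4 u^{2}$)
$\left(S{\left(4,N{\left(j{\left(3,-1 \right)} \right)} \right)} + \left(\left(-40 - 41\right) + 39\right)\right)^{2} = \left(4 + \left(\left(-40 - 41\right) + 39\right)\right)^{2} = \left(4 + \left(-81 + 39\right)\right)^{2} = \left(4 - 42\right)^{2} = \left(-38\right)^{2} = 1444$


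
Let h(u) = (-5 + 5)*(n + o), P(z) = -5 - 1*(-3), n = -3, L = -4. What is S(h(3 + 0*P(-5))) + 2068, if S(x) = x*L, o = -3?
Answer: 2068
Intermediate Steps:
P(z) = -2 (P(z) = -5 + 3 = -2)
h(u) = 0 (h(u) = (-5 + 5)*(-3 - 3) = 0*(-6) = 0)
S(x) = -4*x (S(x) = x*(-4) = -4*x)
S(h(3 + 0*P(-5))) + 2068 = -4*0 + 2068 = 0 + 2068 = 2068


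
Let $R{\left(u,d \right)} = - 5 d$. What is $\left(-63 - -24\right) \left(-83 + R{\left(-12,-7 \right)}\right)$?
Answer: $1872$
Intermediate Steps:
$\left(-63 - -24\right) \left(-83 + R{\left(-12,-7 \right)}\right) = \left(-63 - -24\right) \left(-83 - -35\right) = \left(-63 + 24\right) \left(-83 + 35\right) = \left(-39\right) \left(-48\right) = 1872$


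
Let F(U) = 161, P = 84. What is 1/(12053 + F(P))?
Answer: 1/12214 ≈ 8.1873e-5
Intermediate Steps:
1/(12053 + F(P)) = 1/(12053 + 161) = 1/12214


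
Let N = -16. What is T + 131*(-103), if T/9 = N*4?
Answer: -14069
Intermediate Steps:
T = -576 (T = 9*(-16*4) = 9*(-64) = -576)
T + 131*(-103) = -576 + 131*(-103) = -576 - 13493 = -14069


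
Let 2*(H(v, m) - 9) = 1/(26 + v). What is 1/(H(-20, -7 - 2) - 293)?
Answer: -12/3407 ≈ -0.0035222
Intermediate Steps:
H(v, m) = 9 + 1/(2*(26 + v))
1/(H(-20, -7 - 2) - 293) = 1/((469 + 18*(-20))/(2*(26 - 20)) - 293) = 1/((1/2)*(469 - 360)/6 - 293) = 1/((1/2)*(1/6)*109 - 293) = 1/(109/12 - 293) = 1/(-3407/12) = -12/3407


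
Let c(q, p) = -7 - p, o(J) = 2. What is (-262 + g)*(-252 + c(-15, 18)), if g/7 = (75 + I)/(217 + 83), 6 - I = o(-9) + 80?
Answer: 21774139/300 ≈ 72581.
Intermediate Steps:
I = -76 (I = 6 - (2 + 80) = 6 - 1*82 = 6 - 82 = -76)
g = -7/300 (g = 7*((75 - 76)/(217 + 83)) = 7*(-1/300) = -7/300 ≈ -0.023333)
(-262 + g)*(-252 + c(-15, 18)) = (-262 - 7/300)*(-252 + (-7 - 1*18)) = -78607*(-252 + (-7 - 18))/300 = -78607*(-252 - 25)/300 = -78607/300*(-277) = 21774139/300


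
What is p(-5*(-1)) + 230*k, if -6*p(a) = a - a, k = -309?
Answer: -71070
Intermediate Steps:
p(a) = 0 (p(a) = -(a - a)/6 = -⅙*0 = 0)
p(-5*(-1)) + 230*k = 0 + 230*(-309) = 0 - 71070 = -71070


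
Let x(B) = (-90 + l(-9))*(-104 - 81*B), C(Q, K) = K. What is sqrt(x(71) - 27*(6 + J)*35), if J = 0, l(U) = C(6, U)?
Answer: 15*sqrt(2551) ≈ 757.61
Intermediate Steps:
l(U) = U
x(B) = 10296 + 8019*B (x(B) = (-90 - 9)*(-104 - 81*B) = -99*(-104 - 81*B) = 10296 + 8019*B)
sqrt(x(71) - 27*(6 + J)*35) = sqrt((10296 + 8019*71) - 27*(6 + 0)*35) = sqrt((10296 + 569349) - 162*35) = sqrt(579645 - 27*6*35) = sqrt(579645 - 162*35) = sqrt(579645 - 5670) = sqrt(573975) = 15*sqrt(2551)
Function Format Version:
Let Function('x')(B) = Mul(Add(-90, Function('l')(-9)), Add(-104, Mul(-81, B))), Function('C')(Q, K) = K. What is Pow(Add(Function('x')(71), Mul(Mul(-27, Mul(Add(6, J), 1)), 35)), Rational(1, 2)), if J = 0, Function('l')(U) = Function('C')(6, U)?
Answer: Mul(15, Pow(2551, Rational(1, 2))) ≈ 757.61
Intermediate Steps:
Function('l')(U) = U
Function('x')(B) = Add(10296, Mul(8019, B)) (Function('x')(B) = Mul(Add(-90, -9), Add(-104, Mul(-81, B))) = Mul(-99, Add(-104, Mul(-81, B))) = Add(10296, Mul(8019, B)))
Pow(Add(Function('x')(71), Mul(Mul(-27, Mul(Add(6, J), 1)), 35)), Rational(1, 2)) = Pow(Add(Add(10296, Mul(8019, 71)), Mul(Mul(-27, Mul(Add(6, 0), 1)), 35)), Rational(1, 2)) = Pow(Add(Add(10296, 569349), Mul(Mul(-27, Mul(6, 1)), 35)), Rational(1, 2)) = Pow(Add(579645, Mul(Mul(-27, 6), 35)), Rational(1, 2)) = Pow(Add(579645, Mul(-162, 35)), Rational(1, 2)) = Pow(Add(579645, -5670), Rational(1, 2)) = Pow(573975, Rational(1, 2)) = Mul(15, Pow(2551, Rational(1, 2)))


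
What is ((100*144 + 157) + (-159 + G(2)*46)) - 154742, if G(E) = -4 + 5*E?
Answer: -140068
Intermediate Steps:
((100*144 + 157) + (-159 + G(2)*46)) - 154742 = ((100*144 + 157) + (-159 + (-4 + 5*2)*46)) - 154742 = ((14400 + 157) + (-159 + (-4 + 10)*46)) - 154742 = (14557 + (-159 + 6*46)) - 154742 = (14557 + (-159 + 276)) - 154742 = (14557 + 117) - 154742 = 14674 - 154742 = -140068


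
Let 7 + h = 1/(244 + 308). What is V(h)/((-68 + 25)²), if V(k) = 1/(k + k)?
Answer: -276/7142687 ≈ -3.8641e-5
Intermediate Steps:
h = -3863/552 (h = -7 + 1/(244 + 308) = -7 + 1/552 = -3863/552 ≈ -6.9982)
V(k) = 1/(2*k)
V(h)/((-68 + 25)²) = (1/(2*(-3863/552)))/((-68 + 25)²) = ((½)*(-552/3863))/((-43)²) = -276/3863/1849 = -276/3863*1/1849 = -276/7142687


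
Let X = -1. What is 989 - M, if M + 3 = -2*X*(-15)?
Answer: 1022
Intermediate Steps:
M = -33 (M = -3 - 2*(-1)*(-15) = -3 + 2*(-15) = -3 - 30 = -33)
989 - M = 989 - 1*(-33) = 989 + 33 = 1022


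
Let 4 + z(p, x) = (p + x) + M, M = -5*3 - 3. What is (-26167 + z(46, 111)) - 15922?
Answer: -41954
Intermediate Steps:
M = -18 (M = -15 - 3 = -18)
z(p, x) = -22 + p + x (z(p, x) = -4 + ((p + x) - 18) = -4 + (-18 + p + x) = -22 + p + x)
(-26167 + z(46, 111)) - 15922 = (-26167 + (-22 + 46 + 111)) - 15922 = (-26167 + 135) - 15922 = -26032 - 15922 = -41954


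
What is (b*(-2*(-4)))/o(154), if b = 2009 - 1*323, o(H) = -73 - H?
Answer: -13488/227 ≈ -59.419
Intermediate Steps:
b = 1686 (b = 2009 - 323 = 1686)
(b*(-2*(-4)))/o(154) = (1686*(-2*(-4)))/(-73 - 1*154) = (1686*8)/(-73 - 154) = 13488/(-227) = 13488*(-1/227) = -13488/227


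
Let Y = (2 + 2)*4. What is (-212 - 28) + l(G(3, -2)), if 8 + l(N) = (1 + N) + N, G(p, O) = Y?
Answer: -215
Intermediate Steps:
Y = 16 (Y = 4*4 = 16)
G(p, O) = 16
l(N) = -7 + 2*N (l(N) = -8 + ((1 + N) + N) = -8 + (1 + 2*N) = -7 + 2*N)
(-212 - 28) + l(G(3, -2)) = (-212 - 28) + (-7 + 2*16) = -240 + (-7 + 32) = -240 + 25 = -215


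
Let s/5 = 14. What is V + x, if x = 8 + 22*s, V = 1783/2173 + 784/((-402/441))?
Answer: 100277377/145591 ≈ 688.76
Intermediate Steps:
s = 70 (s = 5*14 = 70)
V = -125097491/145591 (V = 1783*(1/2173) + 784/((-402*1/441)) = 1783/2173 + 784/(-134/147) = 1783/2173 + 784*(-147/134) = 1783/2173 - 57624/67 = -125097491/145591 ≈ -859.24)
x = 1548 (x = 8 + 22*70 = 8 + 1540 = 1548)
V + x = -125097491/145591 + 1548 = 100277377/145591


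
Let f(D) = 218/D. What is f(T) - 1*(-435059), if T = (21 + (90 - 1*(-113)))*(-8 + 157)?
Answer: 7260264701/16688 ≈ 4.3506e+5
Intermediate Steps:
T = 33376 (T = (21 + (90 + 113))*149 = (21 + 203)*149 = 224*149 = 33376)
f(T) - 1*(-435059) = 218/33376 - 1*(-435059) = 218*(1/33376) + 435059 = 109/16688 + 435059 = 7260264701/16688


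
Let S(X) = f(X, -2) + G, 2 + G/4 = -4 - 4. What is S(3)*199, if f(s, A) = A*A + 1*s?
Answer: -6567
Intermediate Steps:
f(s, A) = s + A**2 (f(s, A) = A**2 + s = s + A**2)
G = -40 (G = -8 + 4*(-4 - 4) = -8 + 4*(-8) = -8 - 32 = -40)
S(X) = -36 + X (S(X) = (X + (-2)**2) - 40 = (X + 4) - 40 = (4 + X) - 40 = -36 + X)
S(3)*199 = (-36 + 3)*199 = -33*199 = -6567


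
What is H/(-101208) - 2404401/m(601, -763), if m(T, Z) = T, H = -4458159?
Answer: -80221754283/20275336 ≈ -3956.6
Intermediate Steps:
H/(-101208) - 2404401/m(601, -763) = -4458159/(-101208) - 2404401/601 = -4458159*(-1/101208) - 2404401*1/601 = 1486053/33736 - 2404401/601 = -80221754283/20275336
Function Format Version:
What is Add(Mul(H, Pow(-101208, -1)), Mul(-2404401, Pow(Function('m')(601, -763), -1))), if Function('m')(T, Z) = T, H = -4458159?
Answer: Rational(-80221754283, 20275336) ≈ -3956.6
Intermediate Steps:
Add(Mul(H, Pow(-101208, -1)), Mul(-2404401, Pow(Function('m')(601, -763), -1))) = Add(Mul(-4458159, Pow(-101208, -1)), Mul(-2404401, Pow(601, -1))) = Add(Mul(-4458159, Rational(-1, 101208)), Mul(-2404401, Rational(1, 601))) = Add(Rational(1486053, 33736), Rational(-2404401, 601)) = Rational(-80221754283, 20275336)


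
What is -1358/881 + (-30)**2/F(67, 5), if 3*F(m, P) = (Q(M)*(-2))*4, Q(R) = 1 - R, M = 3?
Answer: 589243/3524 ≈ 167.21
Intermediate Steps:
F(m, P) = 16/3 (F(m, P) = (((1 - 1*3)*(-2))*4)/3 = (((1 - 3)*(-2))*4)/3 = (-2*(-2)*4)/3 = (4*4)/3 = (1/3)*16 = 16/3)
-1358/881 + (-30)**2/F(67, 5) = -1358/881 + (-30)**2/(16/3) = -1358*1/881 + 900*(3/16) = -1358/881 + 675/4 = 589243/3524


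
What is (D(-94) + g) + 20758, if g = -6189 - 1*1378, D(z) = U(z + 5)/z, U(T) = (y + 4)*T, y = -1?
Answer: 1240221/94 ≈ 13194.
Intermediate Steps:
U(T) = 3*T (U(T) = (-1 + 4)*T = 3*T)
D(z) = (15 + 3*z)/z (D(z) = (3*(z + 5))/z = (3*(5 + z))/z = (15 + 3*z)/z)
g = -7567 (g = -6189 - 1378 = -7567)
(D(-94) + g) + 20758 = ((3 + 15/(-94)) - 7567) + 20758 = ((3 + 15*(-1/94)) - 7567) + 20758 = ((3 - 15/94) - 7567) + 20758 = (267/94 - 7567) + 20758 = -711031/94 + 20758 = 1240221/94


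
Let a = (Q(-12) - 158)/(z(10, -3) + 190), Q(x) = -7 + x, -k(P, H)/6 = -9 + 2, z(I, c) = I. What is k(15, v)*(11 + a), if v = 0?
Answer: 42483/100 ≈ 424.83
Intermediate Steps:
k(P, H) = 42 (k(P, H) = -6*(-9 + 2) = -6*(-7) = 42)
a = -177/200 (a = ((-7 - 12) - 158)/(10 + 190) = (-19 - 158)/200 = -177*1/200 = -177/200 ≈ -0.88500)
k(15, v)*(11 + a) = 42*(11 - 177/200) = 42*(2023/200) = 42483/100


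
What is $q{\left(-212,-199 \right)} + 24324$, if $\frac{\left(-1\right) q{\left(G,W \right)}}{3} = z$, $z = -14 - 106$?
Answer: $24684$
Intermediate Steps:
$z = -120$
$q{\left(G,W \right)} = 360$ ($q{\left(G,W \right)} = \left(-3\right) \left(-120\right) = 360$)
$q{\left(-212,-199 \right)} + 24324 = 360 + 24324 = 24684$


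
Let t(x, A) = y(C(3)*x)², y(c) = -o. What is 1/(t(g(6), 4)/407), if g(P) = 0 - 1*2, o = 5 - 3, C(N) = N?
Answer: 407/4 ≈ 101.75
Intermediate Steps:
o = 2
g(P) = -2 (g(P) = 0 - 2 = -2)
y(c) = -2 (y(c) = -1*2 = -2)
t(x, A) = 4 (t(x, A) = (-2)² = 4)
1/(t(g(6), 4)/407) = 1/(4/407) = 407/4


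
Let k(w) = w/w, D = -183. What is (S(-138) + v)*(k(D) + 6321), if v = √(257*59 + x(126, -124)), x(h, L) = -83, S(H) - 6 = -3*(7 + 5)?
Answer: -189660 + 12644*√3770 ≈ 5.8669e+5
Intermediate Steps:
k(w) = 1
S(H) = -30 (S(H) = 6 - 3*(7 + 5) = 6 - 3*12 = 6 - 36 = -30)
v = 2*√3770 (v = √(257*59 - 83) = √(15163 - 83) = √15080 = 2*√3770 ≈ 122.80)
(S(-138) + v)*(k(D) + 6321) = (-30 + 2*√3770)*(1 + 6321) = (-30 + 2*√3770)*6322 = -189660 + 12644*√3770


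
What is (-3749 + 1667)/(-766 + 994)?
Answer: -347/38 ≈ -9.1316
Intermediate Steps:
(-3749 + 1667)/(-766 + 994) = -2082/228 = -2082*1/228 = -347/38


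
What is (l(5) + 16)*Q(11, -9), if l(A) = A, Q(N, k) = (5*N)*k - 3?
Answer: -10458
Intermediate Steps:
Q(N, k) = -3 + 5*N*k (Q(N, k) = 5*N*k - 3 = -3 + 5*N*k)
(l(5) + 16)*Q(11, -9) = (5 + 16)*(-3 + 5*11*(-9)) = 21*(-3 - 495) = 21*(-498) = -10458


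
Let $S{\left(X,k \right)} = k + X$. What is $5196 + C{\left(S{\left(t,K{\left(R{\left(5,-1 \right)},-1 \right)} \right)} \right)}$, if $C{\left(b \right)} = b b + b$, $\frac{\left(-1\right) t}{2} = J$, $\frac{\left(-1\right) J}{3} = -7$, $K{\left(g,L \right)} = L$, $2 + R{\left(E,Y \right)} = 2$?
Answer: $7002$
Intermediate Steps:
$R{\left(E,Y \right)} = 0$ ($R{\left(E,Y \right)} = -2 + 2 = 0$)
$J = 21$ ($J = \left(-3\right) \left(-7\right) = 21$)
$t = -42$ ($t = \left(-2\right) 21 = -42$)
$S{\left(X,k \right)} = X + k$
$C{\left(b \right)} = b + b^{2}$ ($C{\left(b \right)} = b^{2} + b = b + b^{2}$)
$5196 + C{\left(S{\left(t,K{\left(R{\left(5,-1 \right)},-1 \right)} \right)} \right)} = 5196 + \left(-42 - 1\right) \left(1 - 43\right) = 5196 - 43 \left(1 - 43\right) = 5196 - -1806 = 5196 + 1806 = 7002$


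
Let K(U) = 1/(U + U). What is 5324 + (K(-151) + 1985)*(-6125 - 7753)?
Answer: -4158911467/151 ≈ -2.7542e+7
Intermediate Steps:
K(U) = 1/(2*U)
5324 + (K(-151) + 1985)*(-6125 - 7753) = 5324 + ((½)/(-151) + 1985)*(-6125 - 7753) = 5324 + ((½)*(-1/151) + 1985)*(-13878) = 5324 + (-1/302 + 1985)*(-13878) = 5324 + (599469/302)*(-13878) = 5324 - 4159715391/151 = -4158911467/151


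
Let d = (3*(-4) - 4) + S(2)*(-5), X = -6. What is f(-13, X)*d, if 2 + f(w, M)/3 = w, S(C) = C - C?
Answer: 720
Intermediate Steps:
S(C) = 0
f(w, M) = -6 + 3*w
d = -16 (d = (3*(-4) - 4) + 0*(-5) = (-12 - 4) + 0 = -16 + 0 = -16)
f(-13, X)*d = (-6 + 3*(-13))*(-16) = (-6 - 39)*(-16) = -45*(-16) = 720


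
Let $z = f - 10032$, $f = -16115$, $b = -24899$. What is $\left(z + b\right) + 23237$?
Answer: $-27809$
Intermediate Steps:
$z = -26147$ ($z = -16115 - 10032 = -26147$)
$\left(z + b\right) + 23237 = \left(-26147 - 24899\right) + 23237 = -51046 + 23237 = -27809$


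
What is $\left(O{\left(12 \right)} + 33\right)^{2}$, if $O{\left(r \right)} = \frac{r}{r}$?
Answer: $1156$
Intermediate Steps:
$O{\left(r \right)} = 1$
$\left(O{\left(12 \right)} + 33\right)^{2} = \left(1 + 33\right)^{2} = 34^{2} = 1156$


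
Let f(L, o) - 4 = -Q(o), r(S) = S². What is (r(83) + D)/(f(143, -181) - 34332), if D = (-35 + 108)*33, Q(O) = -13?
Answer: -9298/34315 ≈ -0.27096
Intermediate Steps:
D = 2409 (D = 73*33 = 2409)
f(L, o) = 17 (f(L, o) = 4 - 1*(-13) = 4 + 13 = 17)
(r(83) + D)/(f(143, -181) - 34332) = (83² + 2409)/(17 - 34332) = (6889 + 2409)/(-34315) = 9298*(-1/34315) = -9298/34315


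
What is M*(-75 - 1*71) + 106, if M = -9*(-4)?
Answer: -5150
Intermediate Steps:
M = 36
M*(-75 - 1*71) + 106 = 36*(-75 - 1*71) + 106 = 36*(-75 - 71) + 106 = 36*(-146) + 106 = -5256 + 106 = -5150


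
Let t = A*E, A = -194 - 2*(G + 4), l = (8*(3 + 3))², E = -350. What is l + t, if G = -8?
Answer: 67404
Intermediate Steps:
l = 2304 (l = (8*6)² = 48² = 2304)
A = -186 (A = -194 - 2*(-8 + 4) = -194 - 2*(-4) = -194 - 1*(-8) = -194 + 8 = -186)
t = 65100 (t = -186*(-350) = 65100)
l + t = 2304 + 65100 = 67404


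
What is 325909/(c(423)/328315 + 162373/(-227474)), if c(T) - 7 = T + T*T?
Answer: -1872300231735830/962306333 ≈ -1.9456e+6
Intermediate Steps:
c(T) = 7 + T + T² (c(T) = 7 + (T + T*T) = 7 + (T + T²) = 7 + T + T²)
325909/(c(423)/328315 + 162373/(-227474)) = 325909/((7 + 423 + 423²)/328315 + 162373/(-227474)) = 325909/((7 + 423 + 178929)*(1/328315) + 162373*(-1/227474)) = 325909/(179359*(1/328315) - 162373/227474) = 325909/(179359/328315 - 162373/227474) = 325909/(-962306333/5744855870) = 325909*(-5744855870/962306333) = -1872300231735830/962306333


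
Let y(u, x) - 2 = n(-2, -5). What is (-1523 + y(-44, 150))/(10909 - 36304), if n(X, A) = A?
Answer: 1526/25395 ≈ 0.060091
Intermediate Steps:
y(u, x) = -3 (y(u, x) = 2 - 5 = -3)
(-1523 + y(-44, 150))/(10909 - 36304) = (-1523 - 3)/(10909 - 36304) = -1526/(-25395) = -1526*(-1/25395) = 1526/25395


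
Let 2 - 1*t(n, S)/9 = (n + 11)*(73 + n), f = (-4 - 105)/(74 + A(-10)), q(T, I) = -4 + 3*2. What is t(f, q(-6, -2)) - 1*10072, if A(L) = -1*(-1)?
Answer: -10125806/625 ≈ -16201.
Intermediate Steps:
A(L) = 1
q(T, I) = 2 (q(T, I) = -4 + 6 = 2)
f = -109/75 (f = (-4 - 105)/(74 + 1) = -109/75 ≈ -1.4533)
t(n, S) = 18 - 9*(11 + n)*(73 + n) (t(n, S) = 18 - 9*(n + 11)*(73 + n) = 18 - 9*(11 + n)*(73 + n))
t(f, q(-6, -2)) - 1*10072 = (-7209 - 756*(-109/75) - 9*(-109/75)²) - 1*10072 = (-7209 + 27468/25 - 9*11881/5625) - 10072 = (-7209 + 27468/25 - 11881/625) - 10072 = -3830806/625 - 10072 = -10125806/625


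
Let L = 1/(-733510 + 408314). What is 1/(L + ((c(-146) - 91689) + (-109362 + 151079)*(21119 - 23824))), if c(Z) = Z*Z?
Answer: -325196/36719460162169 ≈ -8.8562e-9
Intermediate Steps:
c(Z) = Z**2
L = -1/325196 (L = 1/(-325196) = -1/325196 ≈ -3.0751e-6)
1/(L + ((c(-146) - 91689) + (-109362 + 151079)*(21119 - 23824))) = 1/(-1/325196 + (((-146)**2 - 91689) + (-109362 + 151079)*(21119 - 23824))) = 1/(-1/325196 + ((21316 - 91689) + 41717*(-2705))) = 1/(-1/325196 + (-70373 - 112844485)) = 1/(-1/325196 - 112914858) = 1/(-36719460162169/325196) = -325196/36719460162169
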